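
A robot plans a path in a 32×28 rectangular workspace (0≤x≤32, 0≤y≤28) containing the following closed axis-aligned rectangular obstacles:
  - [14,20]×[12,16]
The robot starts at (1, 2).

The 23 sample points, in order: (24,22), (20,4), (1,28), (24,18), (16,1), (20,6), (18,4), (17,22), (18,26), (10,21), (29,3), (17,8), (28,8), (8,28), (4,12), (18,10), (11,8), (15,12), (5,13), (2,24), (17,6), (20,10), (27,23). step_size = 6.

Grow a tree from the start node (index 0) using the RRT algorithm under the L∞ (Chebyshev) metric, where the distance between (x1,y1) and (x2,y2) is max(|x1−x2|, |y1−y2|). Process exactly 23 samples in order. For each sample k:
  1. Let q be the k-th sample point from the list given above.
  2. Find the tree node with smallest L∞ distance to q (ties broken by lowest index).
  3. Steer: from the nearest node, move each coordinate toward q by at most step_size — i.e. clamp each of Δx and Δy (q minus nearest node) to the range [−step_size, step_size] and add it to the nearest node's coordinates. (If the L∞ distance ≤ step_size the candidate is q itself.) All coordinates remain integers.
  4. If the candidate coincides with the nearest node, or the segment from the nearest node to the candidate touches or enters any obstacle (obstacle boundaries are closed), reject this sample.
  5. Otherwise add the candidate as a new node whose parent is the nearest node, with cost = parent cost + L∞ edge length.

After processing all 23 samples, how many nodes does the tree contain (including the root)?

1. q=(24,22) nearest=0 d=23 new=(7,8) → add node 1 parent=0 cost=6
2. q=(20,4) nearest=1 d=13 new=(13,4) → add node 2 parent=1 cost=12
3. q=(1,28) nearest=1 d=20 new=(1,14) → add node 3 parent=1 cost=12
4. q=(24,18) nearest=2 d=14 new=(19,10) → add node 4 parent=2 cost=18
5. q=(16,1) nearest=2 d=3 new=(16,1) → add node 5 parent=2 cost=15
6. q=(20,6) nearest=4 d=4 new=(20,6) → add node 6 parent=4 cost=22
7. q=(18,4) nearest=6 d=2 new=(18,4) → add node 7 parent=6 cost=24
8. q=(17,22) nearest=4 d=12 new=(17,16) → blocked by [14,20]×[12,16], reject
9. q=(18,26) nearest=4 d=16 new=(18,16) → blocked by [14,20]×[12,16], reject
10. q=(10,21) nearest=3 d=9 new=(7,20) → add node 8 parent=3 cost=18
11. q=(29,3) nearest=6 d=9 new=(26,3) → add node 9 parent=6 cost=28
12. q=(17,8) nearest=4 d=2 new=(17,8) → add node 10 parent=4 cost=20
13. q=(28,8) nearest=9 d=5 new=(28,8) → add node 11 parent=9 cost=33
14. q=(8,28) nearest=8 d=8 new=(8,26) → add node 12 parent=8 cost=24
15. q=(4,12) nearest=3 d=3 new=(4,12) → add node 13 parent=3 cost=15
16. q=(18,10) nearest=4 d=1 new=(18,10) → add node 14 parent=4 cost=19
17. q=(11,8) nearest=1 d=4 new=(11,8) → add node 15 parent=1 cost=10
18. q=(15,12) nearest=14 d=3 new=(15,12) → blocked by [14,20]×[12,16], reject
19. q=(5,13) nearest=13 d=1 new=(5,13) → add node 16 parent=13 cost=16
20. q=(2,24) nearest=8 d=5 new=(2,24) → add node 17 parent=8 cost=23
21. q=(17,6) nearest=7 d=2 new=(17,6) → add node 18 parent=7 cost=26
22. q=(20,10) nearest=4 d=1 new=(20,10) → add node 19 parent=4 cost=19
23. q=(27,23) nearest=4 d=13 new=(25,16) → add node 20 parent=4 cost=24

Node count: 21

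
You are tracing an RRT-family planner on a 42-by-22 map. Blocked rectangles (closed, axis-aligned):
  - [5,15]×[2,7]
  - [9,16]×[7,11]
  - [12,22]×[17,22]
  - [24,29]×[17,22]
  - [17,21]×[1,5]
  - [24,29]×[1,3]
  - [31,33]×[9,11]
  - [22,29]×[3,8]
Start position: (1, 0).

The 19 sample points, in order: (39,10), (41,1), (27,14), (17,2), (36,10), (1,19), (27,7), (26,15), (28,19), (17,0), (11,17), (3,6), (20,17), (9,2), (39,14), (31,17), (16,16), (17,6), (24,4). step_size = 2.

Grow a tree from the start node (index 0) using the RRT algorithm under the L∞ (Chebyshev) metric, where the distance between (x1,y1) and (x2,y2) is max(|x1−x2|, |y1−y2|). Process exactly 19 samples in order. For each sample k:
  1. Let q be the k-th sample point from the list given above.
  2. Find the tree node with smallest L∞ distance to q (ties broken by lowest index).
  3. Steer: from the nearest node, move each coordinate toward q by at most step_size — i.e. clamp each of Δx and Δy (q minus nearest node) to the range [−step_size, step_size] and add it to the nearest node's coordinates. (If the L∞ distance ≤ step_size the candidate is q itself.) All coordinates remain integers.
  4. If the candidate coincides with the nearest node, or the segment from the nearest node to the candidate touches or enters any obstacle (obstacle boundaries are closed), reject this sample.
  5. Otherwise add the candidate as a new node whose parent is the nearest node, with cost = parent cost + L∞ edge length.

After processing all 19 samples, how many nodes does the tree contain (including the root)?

Node count: 7

1. q=(39,10) nearest=0 d=38 new=(3,2) → add node 1 parent=0 cost=2
2. q=(41,1) nearest=1 d=38 new=(5,1) → add node 2 parent=1 cost=4
3. q=(27,14) nearest=2 d=22 new=(7,3) → blocked by [5,15]×[2,7], reject
4. q=(17,2) nearest=2 d=12 new=(7,2) → blocked by [5,15]×[2,7], reject
5. q=(36,10) nearest=2 d=31 new=(7,3) → blocked by [5,15]×[2,7], reject
6. q=(1,19) nearest=1 d=17 new=(1,4) → add node 3 parent=1 cost=4
7. q=(27,7) nearest=2 d=22 new=(7,3) → blocked by [5,15]×[2,7], reject
8. q=(26,15) nearest=2 d=21 new=(7,3) → blocked by [5,15]×[2,7], reject
9. q=(28,19) nearest=2 d=23 new=(7,3) → blocked by [5,15]×[2,7], reject
10. q=(17,0) nearest=2 d=12 new=(7,0) → add node 4 parent=2 cost=6
11. q=(11,17) nearest=3 d=13 new=(3,6) → add node 5 parent=3 cost=6
12. q=(3,6) nearest=5 d=0 → coincident, reject
13. q=(20,17) nearest=2 d=16 new=(7,3) → blocked by [5,15]×[2,7], reject
14. q=(9,2) nearest=4 d=2 new=(9,2) → blocked by [5,15]×[2,7], reject
15. q=(39,14) nearest=4 d=32 new=(9,2) → blocked by [5,15]×[2,7], reject
16. q=(31,17) nearest=4 d=24 new=(9,2) → blocked by [5,15]×[2,7], reject
17. q=(16,16) nearest=5 d=13 new=(5,8) → add node 6 parent=5 cost=8
18. q=(17,6) nearest=4 d=10 new=(9,2) → blocked by [5,15]×[2,7], reject
19. q=(24,4) nearest=4 d=17 new=(9,2) → blocked by [5,15]×[2,7], reject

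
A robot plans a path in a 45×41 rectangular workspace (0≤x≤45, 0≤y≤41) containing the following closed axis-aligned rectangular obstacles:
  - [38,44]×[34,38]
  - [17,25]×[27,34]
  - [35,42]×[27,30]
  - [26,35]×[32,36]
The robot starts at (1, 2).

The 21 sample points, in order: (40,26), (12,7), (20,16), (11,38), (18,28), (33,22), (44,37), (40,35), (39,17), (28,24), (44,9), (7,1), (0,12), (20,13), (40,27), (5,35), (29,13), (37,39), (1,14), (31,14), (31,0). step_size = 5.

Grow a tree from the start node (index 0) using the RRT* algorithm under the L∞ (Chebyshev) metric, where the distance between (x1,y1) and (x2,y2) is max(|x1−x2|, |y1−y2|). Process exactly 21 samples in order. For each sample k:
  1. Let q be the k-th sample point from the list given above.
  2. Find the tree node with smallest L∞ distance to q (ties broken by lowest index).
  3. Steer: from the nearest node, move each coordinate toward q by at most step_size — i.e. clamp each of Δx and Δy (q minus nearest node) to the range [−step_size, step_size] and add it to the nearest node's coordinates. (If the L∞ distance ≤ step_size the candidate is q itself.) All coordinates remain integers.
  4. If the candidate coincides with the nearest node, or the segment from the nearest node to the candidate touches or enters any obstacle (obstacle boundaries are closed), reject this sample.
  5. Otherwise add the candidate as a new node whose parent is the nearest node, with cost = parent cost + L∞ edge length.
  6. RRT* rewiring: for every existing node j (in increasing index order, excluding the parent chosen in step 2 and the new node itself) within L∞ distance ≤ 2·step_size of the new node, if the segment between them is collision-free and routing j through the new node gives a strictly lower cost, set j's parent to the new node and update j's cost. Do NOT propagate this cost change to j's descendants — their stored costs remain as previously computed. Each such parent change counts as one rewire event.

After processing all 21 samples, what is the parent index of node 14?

1. q=(40,26) nearest=0 d=39 new=(6,7) → add node 1 parent=0 cost=5
2. q=(12,7) nearest=1 d=6 new=(11,7) → add node 2 parent=1 cost=10
3. q=(20,16) nearest=2 d=9 new=(16,12) → add node 3 parent=2 cost=15
4. q=(11,38) nearest=3 d=26 new=(11,17) → add node 4 parent=3 cost=20
5. q=(18,28) nearest=4 d=11 new=(16,22) → add node 5 parent=4 cost=25
6. q=(33,22) nearest=3 d=17 new=(21,17) → add node 6 parent=3 cost=20
7. q=(44,37) nearest=6 d=23 new=(26,22) → add node 7 parent=6 cost=25
8. q=(40,35) nearest=7 d=14 new=(31,27) → add node 8 parent=7 cost=30
9. q=(39,17) nearest=8 d=10 new=(36,22) → add node 9 parent=8 cost=35
10. q=(28,24) nearest=7 d=2 new=(28,24) → add node 10 parent=7 cost=27
11. q=(44,9) nearest=9 d=13 new=(41,17) → add node 11 parent=9 cost=40
12. q=(7,1) nearest=0 d=6 new=(6,1) → add node 12 parent=0 cost=5
13. q=(0,12) nearest=1 d=6 new=(1,12) → add node 13 parent=1 cost=10
14. q=(20,13) nearest=3 d=4 new=(20,13) → add node 14 parent=3 cost=19
15. q=(40,27) nearest=9 d=5 new=(40,27) → blocked by [35,42]×[27,30], reject
16. q=(5,35) nearest=5 d=13 new=(11,27) → add node 15 parent=5 cost=30
17. q=(29,13) nearest=6 d=8 new=(26,13) → add node 16 parent=6 cost=25
18. q=(37,39) nearest=8 d=12 new=(36,32) → add node 17 parent=8 cost=35
19. q=(1,14) nearest=13 d=2 new=(1,14) → add node 18 parent=13 cost=12
20. q=(31,14) nearest=16 d=5 new=(31,14) → add node 19 parent=16 cost=30
21. q=(31,0) nearest=14 d=13 new=(25,8) → add node 20 parent=14 cost=24

Parent of node 14: 3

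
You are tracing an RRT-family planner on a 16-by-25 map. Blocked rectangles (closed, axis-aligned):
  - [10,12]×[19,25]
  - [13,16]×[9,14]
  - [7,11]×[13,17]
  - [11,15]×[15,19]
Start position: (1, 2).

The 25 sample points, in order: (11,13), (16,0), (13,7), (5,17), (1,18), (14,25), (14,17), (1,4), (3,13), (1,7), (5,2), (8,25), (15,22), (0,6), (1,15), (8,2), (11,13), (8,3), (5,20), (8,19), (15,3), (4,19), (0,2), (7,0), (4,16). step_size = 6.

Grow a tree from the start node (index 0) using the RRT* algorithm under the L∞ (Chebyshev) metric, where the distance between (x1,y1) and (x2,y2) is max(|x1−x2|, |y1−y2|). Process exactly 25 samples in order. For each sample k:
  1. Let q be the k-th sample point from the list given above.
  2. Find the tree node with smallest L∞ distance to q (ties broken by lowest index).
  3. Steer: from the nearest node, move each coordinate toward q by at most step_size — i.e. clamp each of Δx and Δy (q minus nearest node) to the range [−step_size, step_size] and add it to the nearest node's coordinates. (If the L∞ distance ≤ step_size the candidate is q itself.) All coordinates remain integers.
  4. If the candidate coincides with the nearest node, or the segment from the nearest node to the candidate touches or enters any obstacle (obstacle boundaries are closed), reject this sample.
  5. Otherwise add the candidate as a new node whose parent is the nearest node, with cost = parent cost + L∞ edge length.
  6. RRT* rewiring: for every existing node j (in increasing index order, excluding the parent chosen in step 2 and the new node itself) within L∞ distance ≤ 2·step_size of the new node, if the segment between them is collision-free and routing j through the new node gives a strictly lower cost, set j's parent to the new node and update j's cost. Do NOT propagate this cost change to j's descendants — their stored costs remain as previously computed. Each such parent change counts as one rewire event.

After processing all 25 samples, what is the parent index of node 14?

1. q=(11,13) nearest=0 d=11 new=(7,8) → add node 1 parent=0 cost=6
2. q=(16,0) nearest=1 d=9 new=(13,2) → add node 2 parent=1 cost=12
3. q=(13,7) nearest=2 d=5 new=(13,7) → add node 3 parent=2 cost=17
4. q=(5,17) nearest=1 d=9 new=(5,14) → add node 4 parent=1 cost=12
5. q=(1,18) nearest=4 d=4 new=(1,18) → add node 5 parent=4 cost=16
6. q=(14,25) nearest=4 d=11 new=(11,20) → blocked by [10,12]×[19,25], reject
7. q=(14,17) nearest=1 d=9 new=(13,14) → blocked by [13,16]×[9,14], reject
8. q=(1,4) nearest=0 d=2 new=(1,4) → add node 6 parent=0 cost=2; rewire 3→6 (14<17)
9. q=(3,13) nearest=4 d=2 new=(3,13) → add node 7 parent=4 cost=14
10. q=(1,7) nearest=6 d=3 new=(1,7) → add node 8 parent=6 cost=5; rewire 7→8 (11<14)
11. q=(5,2) nearest=0 d=4 new=(5,2) → add node 9 parent=0 cost=4; rewire 3→9 (12<14)
12. q=(8,25) nearest=5 d=7 new=(7,24) → add node 10 parent=5 cost=22
13. q=(15,22) nearest=10 d=8 new=(13,22) → blocked by [10,12]×[19,25], reject
14. q=(0,6) nearest=8 d=1 new=(0,6) → add node 11 parent=8 cost=6
15. q=(1,15) nearest=7 d=2 new=(1,15) → add node 12 parent=7 cost=13
16. q=(8,2) nearest=9 d=3 new=(8,2) → add node 13 parent=9 cost=7
17. q=(11,13) nearest=1 d=5 new=(11,13) → blocked by [7,11]×[13,17], reject
18. q=(8,3) nearest=13 d=1 new=(8,3) → add node 14 parent=13 cost=8
19. q=(5,20) nearest=5 d=4 new=(5,20) → add node 15 parent=5 cost=20
20. q=(8,19) nearest=15 d=3 new=(8,19) → add node 16 parent=15 cost=23
21. q=(15,3) nearest=2 d=2 new=(15,3) → add node 17 parent=2 cost=14
22. q=(4,19) nearest=15 d=1 new=(4,19) → add node 18 parent=15 cost=21
23. q=(0,2) nearest=0 d=1 new=(0,2) → add node 19 parent=0 cost=1; rewire 11→19 (5<6)
24. q=(7,0) nearest=9 d=2 new=(7,0) → add node 20 parent=9 cost=6
25. q=(4,16) nearest=4 d=2 new=(4,16) → add node 21 parent=4 cost=14; rewire 15→21 (18<20); rewire 16→21 (18<23); rewire 18→21 (17<21)

Parent of node 14: 13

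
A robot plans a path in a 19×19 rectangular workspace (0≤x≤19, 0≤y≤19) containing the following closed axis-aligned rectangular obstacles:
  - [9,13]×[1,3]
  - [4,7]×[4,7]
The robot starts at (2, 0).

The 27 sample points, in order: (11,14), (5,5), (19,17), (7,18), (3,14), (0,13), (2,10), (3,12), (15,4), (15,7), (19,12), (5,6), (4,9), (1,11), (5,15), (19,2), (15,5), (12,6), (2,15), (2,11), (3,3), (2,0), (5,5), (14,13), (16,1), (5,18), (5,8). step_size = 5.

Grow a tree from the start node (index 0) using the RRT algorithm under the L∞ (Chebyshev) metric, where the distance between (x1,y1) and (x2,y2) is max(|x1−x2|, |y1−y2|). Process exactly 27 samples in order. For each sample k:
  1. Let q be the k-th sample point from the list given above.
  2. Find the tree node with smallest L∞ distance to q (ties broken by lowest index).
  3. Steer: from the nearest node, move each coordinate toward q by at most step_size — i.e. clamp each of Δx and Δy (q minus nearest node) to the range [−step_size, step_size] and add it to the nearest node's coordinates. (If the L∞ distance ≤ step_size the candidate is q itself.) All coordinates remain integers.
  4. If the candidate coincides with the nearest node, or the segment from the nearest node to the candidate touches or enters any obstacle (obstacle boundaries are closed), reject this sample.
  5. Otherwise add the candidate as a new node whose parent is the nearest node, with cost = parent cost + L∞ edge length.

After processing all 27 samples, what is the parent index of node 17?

1. q=(11,14) nearest=0 d=14 new=(7,5) → blocked by [4,7]×[4,7], reject
2. q=(5,5) nearest=0 d=5 new=(5,5) → blocked by [4,7]×[4,7], reject
3. q=(19,17) nearest=0 d=17 new=(7,5) → blocked by [4,7]×[4,7], reject
4. q=(7,18) nearest=0 d=18 new=(7,5) → blocked by [4,7]×[4,7], reject
5. q=(3,14) nearest=0 d=14 new=(3,5) → add node 1 parent=0 cost=5
6. q=(0,13) nearest=1 d=8 new=(0,10) → add node 2 parent=1 cost=10
7. q=(2,10) nearest=2 d=2 new=(2,10) → add node 3 parent=2 cost=12
8. q=(3,12) nearest=3 d=2 new=(3,12) → add node 4 parent=3 cost=14
9. q=(15,4) nearest=1 d=12 new=(8,4) → blocked by [4,7]×[4,7], reject
10. q=(15,7) nearest=1 d=12 new=(8,7) → blocked by [4,7]×[4,7], reject
11. q=(19,12) nearest=1 d=16 new=(8,10) → blocked by [4,7]×[4,7], reject
12. q=(5,6) nearest=1 d=2 new=(5,6) → blocked by [4,7]×[4,7], reject
13. q=(4,9) nearest=3 d=2 new=(4,9) → add node 5 parent=3 cost=14
14. q=(1,11) nearest=2 d=1 new=(1,11) → add node 6 parent=2 cost=11
15. q=(5,15) nearest=4 d=3 new=(5,15) → add node 7 parent=4 cost=17
16. q=(19,2) nearest=7 d=14 new=(10,10) → add node 8 parent=7 cost=22
17. q=(15,5) nearest=8 d=5 new=(15,5) → add node 9 parent=8 cost=27
18. q=(12,6) nearest=9 d=3 new=(12,6) → add node 10 parent=9 cost=30
19. q=(2,15) nearest=4 d=3 new=(2,15) → add node 11 parent=4 cost=17
20. q=(2,11) nearest=3 d=1 new=(2,11) → add node 12 parent=3 cost=13
21. q=(3,3) nearest=1 d=2 new=(3,3) → add node 13 parent=1 cost=7
22. q=(2,0) nearest=0 d=0 → coincident, reject
23. q=(5,5) nearest=1 d=2 new=(5,5) → blocked by [4,7]×[4,7], reject
24. q=(14,13) nearest=8 d=4 new=(14,13) → add node 14 parent=8 cost=26
25. q=(16,1) nearest=9 d=4 new=(16,1) → add node 15 parent=9 cost=31
26. q=(5,18) nearest=7 d=3 new=(5,18) → add node 16 parent=7 cost=20
27. q=(5,8) nearest=5 d=1 new=(5,8) → add node 17 parent=5 cost=15

Parent of node 17: 5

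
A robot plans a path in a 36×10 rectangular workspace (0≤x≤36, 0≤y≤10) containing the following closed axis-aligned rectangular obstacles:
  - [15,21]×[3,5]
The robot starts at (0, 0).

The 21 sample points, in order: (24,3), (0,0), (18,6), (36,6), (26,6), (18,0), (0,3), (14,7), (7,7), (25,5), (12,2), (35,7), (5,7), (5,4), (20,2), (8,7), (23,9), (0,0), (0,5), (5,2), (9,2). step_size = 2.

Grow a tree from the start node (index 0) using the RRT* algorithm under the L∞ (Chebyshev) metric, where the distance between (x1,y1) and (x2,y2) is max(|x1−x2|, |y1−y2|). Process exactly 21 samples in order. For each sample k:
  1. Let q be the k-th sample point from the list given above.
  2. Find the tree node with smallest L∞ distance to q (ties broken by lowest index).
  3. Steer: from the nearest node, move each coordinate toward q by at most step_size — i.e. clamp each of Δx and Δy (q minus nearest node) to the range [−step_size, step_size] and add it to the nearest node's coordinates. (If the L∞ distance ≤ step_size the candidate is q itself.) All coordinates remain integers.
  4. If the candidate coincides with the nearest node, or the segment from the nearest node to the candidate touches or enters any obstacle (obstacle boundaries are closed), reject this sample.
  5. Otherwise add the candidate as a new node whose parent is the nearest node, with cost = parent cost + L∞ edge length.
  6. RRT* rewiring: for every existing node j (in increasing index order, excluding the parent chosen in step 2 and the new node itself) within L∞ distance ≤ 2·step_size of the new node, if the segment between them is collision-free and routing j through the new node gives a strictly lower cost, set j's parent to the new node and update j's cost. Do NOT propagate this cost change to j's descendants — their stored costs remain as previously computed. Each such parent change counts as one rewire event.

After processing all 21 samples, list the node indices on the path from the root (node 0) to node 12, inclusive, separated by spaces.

1. q=(24,3) nearest=0 d=24 new=(2,2) → add node 1 parent=0 cost=2
2. q=(0,0) nearest=0 d=0 → coincident, reject
3. q=(18,6) nearest=1 d=16 new=(4,4) → add node 2 parent=1 cost=4
4. q=(36,6) nearest=2 d=32 new=(6,6) → add node 3 parent=2 cost=6
5. q=(26,6) nearest=3 d=20 new=(8,6) → add node 4 parent=3 cost=8
6. q=(18,0) nearest=4 d=10 new=(10,4) → add node 5 parent=4 cost=10
7. q=(0,3) nearest=1 d=2 new=(0,3) → add node 6 parent=1 cost=4
8. q=(14,7) nearest=5 d=4 new=(12,6) → add node 7 parent=5 cost=12
9. q=(7,7) nearest=3 d=1 new=(7,7) → add node 8 parent=3 cost=7
10. q=(25,5) nearest=7 d=13 new=(14,5) → add node 9 parent=7 cost=14
11. q=(12,2) nearest=5 d=2 new=(12,2) → add node 10 parent=5 cost=12
12. q=(35,7) nearest=9 d=21 new=(16,7) → add node 11 parent=9 cost=16
13. q=(5,7) nearest=3 d=1 new=(5,7) → add node 12 parent=3 cost=7
14. q=(5,4) nearest=2 d=1 new=(5,4) → add node 13 parent=2 cost=5
15. q=(20,2) nearest=11 d=5 new=(18,5) → blocked by [15,21]×[3,5], reject
16. q=(8,7) nearest=4 d=1 new=(8,7) → add node 14 parent=4 cost=9
17. q=(23,9) nearest=11 d=7 new=(18,9) → add node 15 parent=11 cost=18
18. q=(0,0) nearest=0 d=0 → coincident, reject
19. q=(0,5) nearest=6 d=2 new=(0,5) → add node 16 parent=6 cost=6
20. q=(5,2) nearest=2 d=2 new=(5,2) → add node 17 parent=2 cost=6
21. q=(9,2) nearest=5 d=2 new=(9,2) → add node 18 parent=5 cost=12

Path: 0 1 2 3 12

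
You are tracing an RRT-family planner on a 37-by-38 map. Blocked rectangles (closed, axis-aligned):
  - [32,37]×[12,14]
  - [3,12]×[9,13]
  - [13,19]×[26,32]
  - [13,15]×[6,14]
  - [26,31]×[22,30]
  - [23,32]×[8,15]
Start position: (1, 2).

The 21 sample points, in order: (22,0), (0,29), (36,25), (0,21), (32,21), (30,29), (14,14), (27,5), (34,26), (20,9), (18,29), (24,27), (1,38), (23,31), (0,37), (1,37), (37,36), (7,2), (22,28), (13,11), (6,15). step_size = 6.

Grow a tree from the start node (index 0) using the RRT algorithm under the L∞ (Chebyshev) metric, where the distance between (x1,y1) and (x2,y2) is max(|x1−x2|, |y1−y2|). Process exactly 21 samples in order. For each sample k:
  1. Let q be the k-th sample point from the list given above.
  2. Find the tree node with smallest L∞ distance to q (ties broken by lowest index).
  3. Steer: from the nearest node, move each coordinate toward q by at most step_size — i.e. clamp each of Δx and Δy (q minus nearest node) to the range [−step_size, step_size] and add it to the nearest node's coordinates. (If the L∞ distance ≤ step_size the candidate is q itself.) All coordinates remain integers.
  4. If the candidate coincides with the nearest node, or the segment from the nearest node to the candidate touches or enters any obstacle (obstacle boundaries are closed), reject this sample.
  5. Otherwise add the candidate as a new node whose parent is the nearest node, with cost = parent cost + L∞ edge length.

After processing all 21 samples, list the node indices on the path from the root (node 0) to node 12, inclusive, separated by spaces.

Path: 0 2 3 6 12

1. q=(22,0) nearest=0 d=21 new=(7,0) → add node 1 parent=0 cost=6
2. q=(0,29) nearest=0 d=27 new=(0,8) → add node 2 parent=0 cost=6
3. q=(36,25) nearest=1 d=29 new=(13,6) → blocked by [13,15]×[6,14], reject
4. q=(0,21) nearest=2 d=13 new=(0,14) → add node 3 parent=2 cost=12
5. q=(32,21) nearest=1 d=25 new=(13,6) → blocked by [13,15]×[6,14], reject
6. q=(30,29) nearest=0 d=29 new=(7,8) → add node 4 parent=0 cost=6
7. q=(14,14) nearest=4 d=7 new=(13,14) → blocked by [3,12]×[9,13], reject
8. q=(27,5) nearest=1 d=20 new=(13,5) → add node 5 parent=1 cost=12
9. q=(34,26) nearest=5 d=21 new=(19,11) → blocked by [13,15]×[6,14], reject
10. q=(20,9) nearest=5 d=7 new=(19,9) → blocked by [13,15]×[6,14], reject
11. q=(18,29) nearest=3 d=18 new=(6,20) → add node 6 parent=3 cost=18
12. q=(24,27) nearest=6 d=18 new=(12,26) → add node 7 parent=6 cost=24
13. q=(1,38) nearest=7 d=12 new=(6,32) → add node 8 parent=7 cost=30
14. q=(23,31) nearest=7 d=11 new=(18,31) → blocked by [13,19]×[26,32], reject
15. q=(0,37) nearest=8 d=6 new=(0,37) → add node 9 parent=8 cost=36
16. q=(1,37) nearest=9 d=1 new=(1,37) → add node 10 parent=9 cost=37
17. q=(37,36) nearest=7 d=25 new=(18,32) → blocked by [13,19]×[26,32], reject
18. q=(7,2) nearest=1 d=2 new=(7,2) → add node 11 parent=1 cost=8
19. q=(22,28) nearest=7 d=10 new=(18,28) → blocked by [13,19]×[26,32], reject
20. q=(13,11) nearest=4 d=6 new=(13,11) → blocked by [3,12]×[9,13], reject
21. q=(6,15) nearest=6 d=5 new=(6,15) → add node 12 parent=6 cost=23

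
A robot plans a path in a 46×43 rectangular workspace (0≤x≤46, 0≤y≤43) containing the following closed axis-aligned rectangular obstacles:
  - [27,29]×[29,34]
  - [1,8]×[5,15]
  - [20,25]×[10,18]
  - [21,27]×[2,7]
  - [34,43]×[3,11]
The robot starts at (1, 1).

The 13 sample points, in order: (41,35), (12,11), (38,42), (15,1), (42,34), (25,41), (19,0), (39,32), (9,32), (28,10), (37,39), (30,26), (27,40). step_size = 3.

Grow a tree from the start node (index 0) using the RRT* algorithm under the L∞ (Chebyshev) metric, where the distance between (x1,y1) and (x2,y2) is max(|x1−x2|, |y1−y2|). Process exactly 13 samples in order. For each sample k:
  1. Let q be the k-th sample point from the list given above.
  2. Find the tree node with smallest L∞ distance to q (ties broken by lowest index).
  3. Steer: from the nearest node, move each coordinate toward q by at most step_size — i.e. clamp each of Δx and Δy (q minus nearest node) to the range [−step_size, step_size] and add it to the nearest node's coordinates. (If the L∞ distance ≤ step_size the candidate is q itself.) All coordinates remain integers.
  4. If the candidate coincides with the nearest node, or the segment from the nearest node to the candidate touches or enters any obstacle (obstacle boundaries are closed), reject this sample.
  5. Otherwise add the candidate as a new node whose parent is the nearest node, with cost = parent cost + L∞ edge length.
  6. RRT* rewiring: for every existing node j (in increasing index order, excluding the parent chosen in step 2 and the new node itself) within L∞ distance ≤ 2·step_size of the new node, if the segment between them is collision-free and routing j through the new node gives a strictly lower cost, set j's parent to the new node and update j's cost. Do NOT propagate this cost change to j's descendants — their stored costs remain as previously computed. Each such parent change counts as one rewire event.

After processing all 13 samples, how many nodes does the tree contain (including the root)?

Node count: 11

1. q=(41,35) nearest=0 d=40 new=(4,4) → add node 1 parent=0 cost=3
2. q=(12,11) nearest=1 d=8 new=(7,7) → blocked by [1,8]×[5,15], reject
3. q=(38,42) nearest=1 d=38 new=(7,7) → blocked by [1,8]×[5,15], reject
4. q=(15,1) nearest=1 d=11 new=(7,1) → add node 2 parent=1 cost=6
5. q=(42,34) nearest=2 d=35 new=(10,4) → add node 3 parent=2 cost=9
6. q=(25,41) nearest=1 d=37 new=(7,7) → blocked by [1,8]×[5,15], reject
7. q=(19,0) nearest=3 d=9 new=(13,1) → add node 4 parent=3 cost=12
8. q=(39,32) nearest=3 d=29 new=(13,7) → add node 5 parent=3 cost=12
9. q=(9,32) nearest=5 d=25 new=(10,10) → add node 6 parent=5 cost=15
10. q=(28,10) nearest=4 d=15 new=(16,4) → add node 7 parent=4 cost=15
11. q=(37,39) nearest=6 d=29 new=(13,13) → add node 8 parent=6 cost=18
12. q=(30,26) nearest=8 d=17 new=(16,16) → add node 9 parent=8 cost=21
13. q=(27,40) nearest=9 d=24 new=(19,19) → add node 10 parent=9 cost=24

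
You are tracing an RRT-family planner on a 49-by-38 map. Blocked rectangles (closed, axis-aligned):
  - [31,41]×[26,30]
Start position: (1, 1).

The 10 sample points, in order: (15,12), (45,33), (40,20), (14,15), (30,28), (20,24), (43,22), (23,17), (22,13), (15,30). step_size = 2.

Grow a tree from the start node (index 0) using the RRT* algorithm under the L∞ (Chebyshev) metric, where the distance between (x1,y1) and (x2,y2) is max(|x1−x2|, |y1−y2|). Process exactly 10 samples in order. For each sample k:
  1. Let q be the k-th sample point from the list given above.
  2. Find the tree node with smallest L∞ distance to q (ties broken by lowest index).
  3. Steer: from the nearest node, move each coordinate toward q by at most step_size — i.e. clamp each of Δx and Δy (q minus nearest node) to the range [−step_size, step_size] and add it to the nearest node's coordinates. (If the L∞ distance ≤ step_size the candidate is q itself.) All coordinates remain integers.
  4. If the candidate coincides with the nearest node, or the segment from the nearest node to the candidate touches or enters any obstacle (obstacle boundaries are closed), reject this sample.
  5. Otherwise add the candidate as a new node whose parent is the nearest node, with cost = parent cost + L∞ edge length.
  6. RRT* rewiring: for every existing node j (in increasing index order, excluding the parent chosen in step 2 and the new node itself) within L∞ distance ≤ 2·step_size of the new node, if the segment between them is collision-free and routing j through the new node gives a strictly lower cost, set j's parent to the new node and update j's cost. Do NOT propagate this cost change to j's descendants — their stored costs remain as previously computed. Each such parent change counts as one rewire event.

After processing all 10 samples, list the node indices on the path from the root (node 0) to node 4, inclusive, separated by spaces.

1. q=(15,12) nearest=0 d=14 new=(3,3) → add node 1 parent=0 cost=2
2. q=(45,33) nearest=1 d=42 new=(5,5) → add node 2 parent=1 cost=4
3. q=(40,20) nearest=2 d=35 new=(7,7) → add node 3 parent=2 cost=6
4. q=(14,15) nearest=3 d=8 new=(9,9) → add node 4 parent=3 cost=8
5. q=(30,28) nearest=4 d=21 new=(11,11) → add node 5 parent=4 cost=10
6. q=(20,24) nearest=5 d=13 new=(13,13) → add node 6 parent=5 cost=12
7. q=(43,22) nearest=6 d=30 new=(15,15) → add node 7 parent=6 cost=14
8. q=(23,17) nearest=7 d=8 new=(17,17) → add node 8 parent=7 cost=16
9. q=(22,13) nearest=8 d=5 new=(19,15) → add node 9 parent=8 cost=18
10. q=(15,30) nearest=8 d=13 new=(15,19) → add node 10 parent=8 cost=18

Path: 0 1 2 3 4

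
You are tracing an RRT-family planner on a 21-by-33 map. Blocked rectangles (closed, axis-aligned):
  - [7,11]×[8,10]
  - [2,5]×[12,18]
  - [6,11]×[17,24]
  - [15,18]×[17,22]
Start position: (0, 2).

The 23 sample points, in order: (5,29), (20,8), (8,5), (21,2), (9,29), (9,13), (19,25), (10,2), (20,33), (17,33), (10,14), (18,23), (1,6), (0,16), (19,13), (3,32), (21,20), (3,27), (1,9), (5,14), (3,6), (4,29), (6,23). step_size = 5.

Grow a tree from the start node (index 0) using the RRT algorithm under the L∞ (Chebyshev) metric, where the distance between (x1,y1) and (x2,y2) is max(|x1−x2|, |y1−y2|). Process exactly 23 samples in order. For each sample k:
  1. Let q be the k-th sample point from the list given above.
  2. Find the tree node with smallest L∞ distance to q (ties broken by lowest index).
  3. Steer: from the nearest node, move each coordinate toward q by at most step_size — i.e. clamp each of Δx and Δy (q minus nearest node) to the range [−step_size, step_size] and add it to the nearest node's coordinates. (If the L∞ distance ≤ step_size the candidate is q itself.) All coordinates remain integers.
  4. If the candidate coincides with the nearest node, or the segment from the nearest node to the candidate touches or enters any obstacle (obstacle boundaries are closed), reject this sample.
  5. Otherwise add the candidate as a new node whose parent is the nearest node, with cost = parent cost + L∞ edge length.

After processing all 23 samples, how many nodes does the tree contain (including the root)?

Node count: 9

1. q=(5,29) nearest=0 d=27 new=(5,7) → add node 1 parent=0 cost=5
2. q=(20,8) nearest=1 d=15 new=(10,8) → blocked by [7,11]×[8,10], reject
3. q=(8,5) nearest=1 d=3 new=(8,5) → add node 2 parent=1 cost=8
4. q=(21,2) nearest=2 d=13 new=(13,2) → add node 3 parent=2 cost=13
5. q=(9,29) nearest=1 d=22 new=(9,12) → blocked by [7,11]×[8,10], reject
6. q=(9,13) nearest=1 d=6 new=(9,12) → blocked by [7,11]×[8,10], reject
7. q=(19,25) nearest=1 d=18 new=(10,12) → blocked by [7,11]×[8,10], reject
8. q=(10,2) nearest=2 d=3 new=(10,2) → add node 4 parent=2 cost=11
9. q=(20,33) nearest=1 d=26 new=(10,12) → blocked by [7,11]×[8,10], reject
10. q=(17,33) nearest=1 d=26 new=(10,12) → blocked by [7,11]×[8,10], reject
11. q=(10,14) nearest=1 d=7 new=(10,12) → blocked by [7,11]×[8,10], reject
12. q=(18,23) nearest=1 d=16 new=(10,12) → blocked by [7,11]×[8,10], reject
13. q=(1,6) nearest=0 d=4 new=(1,6) → add node 5 parent=0 cost=4
14. q=(0,16) nearest=1 d=9 new=(0,12) → add node 6 parent=1 cost=10
15. q=(19,13) nearest=2 d=11 new=(13,10) → blocked by [7,11]×[8,10], reject
16. q=(3,32) nearest=6 d=20 new=(3,17) → blocked by [2,5]×[12,18], reject
17. q=(21,20) nearest=2 d=15 new=(13,10) → blocked by [7,11]×[8,10], reject
18. q=(3,27) nearest=6 d=15 new=(3,17) → blocked by [2,5]×[12,18], reject
19. q=(1,9) nearest=5 d=3 new=(1,9) → add node 7 parent=5 cost=7
20. q=(5,14) nearest=6 d=5 new=(5,14) → blocked by [2,5]×[12,18], reject
21. q=(3,6) nearest=1 d=2 new=(3,6) → add node 8 parent=1 cost=7
22. q=(4,29) nearest=6 d=17 new=(4,17) → blocked by [2,5]×[12,18], reject
23. q=(6,23) nearest=6 d=11 new=(5,17) → blocked by [2,5]×[12,18], reject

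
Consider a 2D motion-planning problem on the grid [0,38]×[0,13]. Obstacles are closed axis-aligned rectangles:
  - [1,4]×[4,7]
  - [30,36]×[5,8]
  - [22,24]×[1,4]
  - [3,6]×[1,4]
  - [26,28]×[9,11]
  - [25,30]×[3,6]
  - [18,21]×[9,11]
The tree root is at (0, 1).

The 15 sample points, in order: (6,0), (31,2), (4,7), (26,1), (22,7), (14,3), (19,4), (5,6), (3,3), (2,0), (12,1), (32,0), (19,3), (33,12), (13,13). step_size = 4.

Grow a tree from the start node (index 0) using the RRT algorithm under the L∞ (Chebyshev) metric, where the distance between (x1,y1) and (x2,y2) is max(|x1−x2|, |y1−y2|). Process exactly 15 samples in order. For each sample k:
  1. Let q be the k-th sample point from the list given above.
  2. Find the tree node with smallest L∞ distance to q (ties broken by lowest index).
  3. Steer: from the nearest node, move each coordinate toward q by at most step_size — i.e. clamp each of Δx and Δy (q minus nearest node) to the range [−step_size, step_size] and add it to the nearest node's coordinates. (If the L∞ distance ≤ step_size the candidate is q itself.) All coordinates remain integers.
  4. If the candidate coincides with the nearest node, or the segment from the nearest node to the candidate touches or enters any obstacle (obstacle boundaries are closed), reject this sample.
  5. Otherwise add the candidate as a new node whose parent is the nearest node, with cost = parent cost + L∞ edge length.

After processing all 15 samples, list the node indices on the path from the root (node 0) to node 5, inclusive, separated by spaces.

Path: 0 1 2 3 4 5

1. q=(6,0) nearest=0 d=6 new=(4,0) → add node 1 parent=0 cost=4
2. q=(31,2) nearest=1 d=27 new=(8,2) → blocked by [3,6]×[1,4], reject
3. q=(4,7) nearest=0 d=6 new=(4,5) → blocked by [1,4]×[4,7], reject
4. q=(26,1) nearest=1 d=22 new=(8,1) → add node 2 parent=1 cost=8
5. q=(22,7) nearest=2 d=14 new=(12,5) → add node 3 parent=2 cost=12
6. q=(14,3) nearest=3 d=2 new=(14,3) → add node 4 parent=3 cost=14
7. q=(19,4) nearest=4 d=5 new=(18,4) → add node 5 parent=4 cost=18
8. q=(5,6) nearest=0 d=5 new=(4,5) → blocked by [1,4]×[4,7], reject
9. q=(3,3) nearest=0 d=3 new=(3,3) → blocked by [3,6]×[1,4], reject
10. q=(2,0) nearest=0 d=2 new=(2,0) → add node 6 parent=0 cost=2
11. q=(12,1) nearest=4 d=2 new=(12,1) → add node 7 parent=4 cost=16
12. q=(32,0) nearest=5 d=14 new=(22,0) → add node 8 parent=5 cost=22
13. q=(19,3) nearest=5 d=1 new=(19,3) → add node 9 parent=5 cost=19
14. q=(33,12) nearest=8 d=12 new=(26,4) → blocked by [22,24]×[1,4], reject
15. q=(13,13) nearest=3 d=8 new=(13,9) → add node 10 parent=3 cost=16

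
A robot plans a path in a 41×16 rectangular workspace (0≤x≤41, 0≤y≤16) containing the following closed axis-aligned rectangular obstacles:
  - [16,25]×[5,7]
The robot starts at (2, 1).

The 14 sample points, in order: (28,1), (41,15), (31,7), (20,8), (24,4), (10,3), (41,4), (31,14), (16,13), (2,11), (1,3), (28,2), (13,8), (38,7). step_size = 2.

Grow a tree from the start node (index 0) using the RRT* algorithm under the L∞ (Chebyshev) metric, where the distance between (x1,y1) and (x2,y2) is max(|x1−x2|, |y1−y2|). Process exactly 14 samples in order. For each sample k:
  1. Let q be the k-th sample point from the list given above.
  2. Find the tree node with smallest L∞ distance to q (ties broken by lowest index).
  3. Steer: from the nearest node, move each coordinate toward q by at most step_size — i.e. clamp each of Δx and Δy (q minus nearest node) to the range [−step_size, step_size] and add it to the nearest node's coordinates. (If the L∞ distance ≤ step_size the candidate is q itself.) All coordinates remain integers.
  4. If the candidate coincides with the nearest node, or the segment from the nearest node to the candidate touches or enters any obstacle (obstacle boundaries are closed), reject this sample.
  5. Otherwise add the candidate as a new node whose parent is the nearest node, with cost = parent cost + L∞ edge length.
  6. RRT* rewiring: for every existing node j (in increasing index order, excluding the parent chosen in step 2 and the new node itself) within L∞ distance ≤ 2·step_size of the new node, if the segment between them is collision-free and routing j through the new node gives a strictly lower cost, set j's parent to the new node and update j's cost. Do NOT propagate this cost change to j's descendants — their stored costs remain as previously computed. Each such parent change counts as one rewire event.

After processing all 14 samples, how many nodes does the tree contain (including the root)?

1. q=(28,1) nearest=0 d=26 new=(4,1) → add node 1 parent=0 cost=2
2. q=(41,15) nearest=1 d=37 new=(6,3) → add node 2 parent=1 cost=4
3. q=(31,7) nearest=2 d=25 new=(8,5) → add node 3 parent=2 cost=6
4. q=(20,8) nearest=3 d=12 new=(10,7) → add node 4 parent=3 cost=8
5. q=(24,4) nearest=4 d=14 new=(12,5) → add node 5 parent=4 cost=10
6. q=(10,3) nearest=3 d=2 new=(10,3) → add node 6 parent=3 cost=8
7. q=(41,4) nearest=5 d=29 new=(14,4) → add node 7 parent=5 cost=12
8. q=(31,14) nearest=7 d=17 new=(16,6) → blocked by [16,25]×[5,7], reject
9. q=(16,13) nearest=4 d=6 new=(12,9) → add node 8 parent=4 cost=10
10. q=(2,11) nearest=3 d=6 new=(6,7) → add node 9 parent=3 cost=8
11. q=(1,3) nearest=0 d=2 new=(1,3) → add node 10 parent=0 cost=2
12. q=(28,2) nearest=7 d=14 new=(16,2) → add node 11 parent=7 cost=14
13. q=(13,8) nearest=8 d=1 new=(13,8) → add node 12 parent=8 cost=11
14. q=(38,7) nearest=11 d=22 new=(18,4) → add node 13 parent=11 cost=16

Node count: 14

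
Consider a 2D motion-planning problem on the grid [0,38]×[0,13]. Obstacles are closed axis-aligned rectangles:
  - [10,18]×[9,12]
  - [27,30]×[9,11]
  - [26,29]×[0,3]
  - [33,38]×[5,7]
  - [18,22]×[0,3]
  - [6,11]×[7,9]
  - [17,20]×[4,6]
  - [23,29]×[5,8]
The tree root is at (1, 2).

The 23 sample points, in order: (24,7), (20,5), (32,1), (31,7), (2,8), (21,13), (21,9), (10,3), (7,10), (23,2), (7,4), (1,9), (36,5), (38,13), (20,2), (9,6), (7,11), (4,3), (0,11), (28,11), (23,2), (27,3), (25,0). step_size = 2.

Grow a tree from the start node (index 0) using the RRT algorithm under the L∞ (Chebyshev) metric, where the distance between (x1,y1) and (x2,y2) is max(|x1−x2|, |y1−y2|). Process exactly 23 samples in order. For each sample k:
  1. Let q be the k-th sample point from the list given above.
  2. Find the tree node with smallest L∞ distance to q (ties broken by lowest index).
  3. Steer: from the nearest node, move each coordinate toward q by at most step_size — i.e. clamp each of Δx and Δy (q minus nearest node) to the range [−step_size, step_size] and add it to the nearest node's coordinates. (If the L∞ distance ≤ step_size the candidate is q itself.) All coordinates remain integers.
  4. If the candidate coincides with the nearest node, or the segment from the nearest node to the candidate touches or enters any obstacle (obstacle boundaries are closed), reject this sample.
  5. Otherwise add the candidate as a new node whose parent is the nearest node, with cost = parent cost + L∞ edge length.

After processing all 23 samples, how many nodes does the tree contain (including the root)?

1. q=(24,7) nearest=0 d=23 new=(3,4) → add node 1 parent=0 cost=2
2. q=(20,5) nearest=1 d=17 new=(5,5) → add node 2 parent=1 cost=4
3. q=(32,1) nearest=2 d=27 new=(7,3) → add node 3 parent=2 cost=6
4. q=(31,7) nearest=3 d=24 new=(9,5) → add node 4 parent=3 cost=8
5. q=(2,8) nearest=2 d=3 new=(3,7) → add node 5 parent=2 cost=6
6. q=(21,13) nearest=4 d=12 new=(11,7) → blocked by [6,11]×[7,9], reject
7. q=(21,9) nearest=4 d=12 new=(11,7) → blocked by [6,11]×[7,9], reject
8. q=(10,3) nearest=4 d=2 new=(10,3) → add node 6 parent=4 cost=10
9. q=(7,10) nearest=5 d=4 new=(5,9) → add node 7 parent=5 cost=8
10. q=(23,2) nearest=6 d=13 new=(12,2) → add node 8 parent=6 cost=12
11. q=(7,4) nearest=3 d=1 new=(7,4) → add node 9 parent=3 cost=7
12. q=(1,9) nearest=5 d=2 new=(1,9) → add node 10 parent=5 cost=8
13. q=(36,5) nearest=8 d=24 new=(14,4) → add node 11 parent=8 cost=14
14. q=(38,13) nearest=11 d=24 new=(16,6) → add node 12 parent=11 cost=16
15. q=(20,2) nearest=12 d=4 new=(18,4) → blocked by [17,20]×[4,6], reject
16. q=(9,6) nearest=4 d=1 new=(9,6) → add node 13 parent=4 cost=9
17. q=(7,11) nearest=7 d=2 new=(7,11) → add node 14 parent=7 cost=10
18. q=(4,3) nearest=1 d=1 new=(4,3) → add node 15 parent=1 cost=3
19. q=(0,11) nearest=10 d=2 new=(0,11) → add node 16 parent=10 cost=10
20. q=(28,11) nearest=12 d=12 new=(18,8) → add node 17 parent=12 cost=18
21. q=(23,2) nearest=17 d=6 new=(20,6) → blocked by [17,20]×[4,6], reject
22. q=(27,3) nearest=17 d=9 new=(20,6) → blocked by [17,20]×[4,6], reject
23. q=(25,0) nearest=17 d=8 new=(20,6) → blocked by [17,20]×[4,6], reject

Node count: 18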